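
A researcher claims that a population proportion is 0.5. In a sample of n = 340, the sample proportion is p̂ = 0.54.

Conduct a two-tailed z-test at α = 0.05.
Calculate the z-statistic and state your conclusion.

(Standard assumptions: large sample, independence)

H₀: p = 0.5, H₁: p ≠ 0.5
Standard error: SE = √(p₀(1-p₀)/n) = √(0.5×0.5/340) = 0.027116
z-statistic: z = (p̂ - p₀)/SE = (0.54 - 0.5)/0.027116 = 1.4751
Critical value: z_0.025 = ±1.960
p-value = 0.1402
Decision: fail to reject H₀ at α = 0.05

Answer: z = 1.4751, fail to reject H₀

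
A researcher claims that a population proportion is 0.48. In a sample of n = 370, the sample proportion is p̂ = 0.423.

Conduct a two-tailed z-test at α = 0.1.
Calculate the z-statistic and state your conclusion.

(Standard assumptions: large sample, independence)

Answer: z = -2.1946, reject H₀

Derivation:
H₀: p = 0.48, H₁: p ≠ 0.48
Standard error: SE = √(p₀(1-p₀)/n) = √(0.48×0.52/370) = 0.025973
z-statistic: z = (p̂ - p₀)/SE = (0.423 - 0.48)/0.025973 = -2.1946
Critical value: z_0.05 = ±1.645
p-value = 0.0282
Decision: reject H₀ at α = 0.1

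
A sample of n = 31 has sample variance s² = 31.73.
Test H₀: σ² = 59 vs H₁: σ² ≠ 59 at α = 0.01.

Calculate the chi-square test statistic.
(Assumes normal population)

df = n - 1 = 30
χ² = (n-1)s²/σ₀² = 30×31.73/59 = 16.1339
Critical values: χ²_{0.995,30} = 13.787, χ²_{0.005,30} = 53.672
Rejection region: χ² < 13.787 or χ² > 53.672
Decision: fail to reject H₀

Answer: χ² = 16.1339, fail to reject H₀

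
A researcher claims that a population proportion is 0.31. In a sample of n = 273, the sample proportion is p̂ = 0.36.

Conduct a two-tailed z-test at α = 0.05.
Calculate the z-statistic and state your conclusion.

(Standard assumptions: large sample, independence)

H₀: p = 0.31, H₁: p ≠ 0.31
Standard error: SE = √(p₀(1-p₀)/n) = √(0.31×0.69/273) = 0.027991
z-statistic: z = (p̂ - p₀)/SE = (0.36 - 0.31)/0.027991 = 1.7863
Critical value: z_0.025 = ±1.960
p-value = 0.0741
Decision: fail to reject H₀ at α = 0.05

Answer: z = 1.7863, fail to reject H₀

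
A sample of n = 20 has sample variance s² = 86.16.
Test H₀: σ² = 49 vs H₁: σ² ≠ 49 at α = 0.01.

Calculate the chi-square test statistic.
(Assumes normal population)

df = n - 1 = 19
χ² = (n-1)s²/σ₀² = 19×86.16/49 = 33.4090
Critical values: χ²_{0.995,19} = 6.844, χ²_{0.005,19} = 38.582
Rejection region: χ² < 6.844 or χ² > 38.582
Decision: fail to reject H₀

Answer: χ² = 33.4090, fail to reject H₀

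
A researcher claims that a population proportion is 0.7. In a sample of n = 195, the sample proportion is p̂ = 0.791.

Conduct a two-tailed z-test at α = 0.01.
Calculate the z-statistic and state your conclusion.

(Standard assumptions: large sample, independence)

H₀: p = 0.7, H₁: p ≠ 0.7
Standard error: SE = √(p₀(1-p₀)/n) = √(0.7×0.3/195) = 0.032817
z-statistic: z = (p̂ - p₀)/SE = (0.791 - 0.7)/0.032817 = 2.7730
Critical value: z_0.005 = ±2.576
p-value = 0.0056
Decision: reject H₀ at α = 0.01

Answer: z = 2.7730, reject H₀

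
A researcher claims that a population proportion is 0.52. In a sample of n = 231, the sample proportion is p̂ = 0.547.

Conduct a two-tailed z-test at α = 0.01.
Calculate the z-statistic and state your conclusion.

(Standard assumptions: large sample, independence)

H₀: p = 0.52, H₁: p ≠ 0.52
Standard error: SE = √(p₀(1-p₀)/n) = √(0.52×0.48/231) = 0.032871
z-statistic: z = (p̂ - p₀)/SE = (0.547 - 0.52)/0.032871 = 0.8214
Critical value: z_0.005 = ±2.576
p-value = 0.4114
Decision: fail to reject H₀ at α = 0.01

Answer: z = 0.8214, fail to reject H₀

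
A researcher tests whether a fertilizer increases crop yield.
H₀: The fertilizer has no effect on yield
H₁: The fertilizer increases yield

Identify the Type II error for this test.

Type I error: rejecting H₀ when it is actually true (false positive).
Type II error: failing to reject H₀ when H₁ is actually true (false negative).

Answer: Failing to recommend an effective fertilizer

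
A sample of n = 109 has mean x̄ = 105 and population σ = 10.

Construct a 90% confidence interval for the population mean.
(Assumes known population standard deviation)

Confidence level: 90%, α = 0.1
z_0.05 = 1.645
SE = σ/√n = 10/√109 = 0.9578
Margin of error = 1.645 × 0.9578 = 1.5756
CI: x̄ ± margin = 105 ± 1.5756
CI: (103.4244, 106.5756)

Answer: (103.4244, 106.5756)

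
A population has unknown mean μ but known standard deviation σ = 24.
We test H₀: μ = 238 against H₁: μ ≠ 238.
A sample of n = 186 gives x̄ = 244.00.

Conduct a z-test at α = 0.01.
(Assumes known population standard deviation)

Answer: z = 3.4095, reject H₀

Derivation:
Standard error: SE = σ/√n = 24/√186 = 1.7598
z-statistic: z = (x̄ - μ₀)/SE = (244.00 - 238)/1.7598 = 3.4095
Critical value: ±2.576
p-value = 0.0007
Decision: reject H₀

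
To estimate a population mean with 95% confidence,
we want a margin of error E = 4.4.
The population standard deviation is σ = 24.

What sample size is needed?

z_0.025 = 1.960
n = (z×σ/E)² = (1.960×24/4.4)²
n = 114.2955
Round up: n = 115

Answer: n = 115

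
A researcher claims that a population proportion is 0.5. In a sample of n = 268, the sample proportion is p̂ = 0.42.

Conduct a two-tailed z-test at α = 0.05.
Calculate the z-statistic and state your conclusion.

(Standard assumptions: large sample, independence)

Answer: z = -2.6193, reject H₀

Derivation:
H₀: p = 0.5, H₁: p ≠ 0.5
Standard error: SE = √(p₀(1-p₀)/n) = √(0.5×0.5/268) = 0.030542
z-statistic: z = (p̂ - p₀)/SE = (0.42 - 0.5)/0.030542 = -2.6193
Critical value: z_0.025 = ±1.960
p-value = 0.0088
Decision: reject H₀ at α = 0.05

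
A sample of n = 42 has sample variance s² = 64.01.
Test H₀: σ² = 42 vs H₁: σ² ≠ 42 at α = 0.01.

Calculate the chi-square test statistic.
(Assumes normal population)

Answer: χ² = 62.4860, fail to reject H₀

Derivation:
df = n - 1 = 41
χ² = (n-1)s²/σ₀² = 41×64.01/42 = 62.4860
Critical values: χ²_{0.995,41} = 21.421, χ²_{0.005,41} = 68.053
Rejection region: χ² < 21.421 or χ² > 68.053
Decision: fail to reject H₀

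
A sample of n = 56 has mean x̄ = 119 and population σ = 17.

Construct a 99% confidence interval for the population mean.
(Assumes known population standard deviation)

Answer: (113.1481, 124.8519)

Derivation:
Confidence level: 99%, α = 0.01
z_0.005 = 2.576
SE = σ/√n = 17/√56 = 2.2717
Margin of error = 2.576 × 2.2717 = 5.8519
CI: x̄ ± margin = 119 ± 5.8519
CI: (113.1481, 124.8519)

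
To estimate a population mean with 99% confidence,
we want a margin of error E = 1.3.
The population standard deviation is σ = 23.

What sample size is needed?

z_0.005 = 2.576
n = (z×σ/E)² = (2.576×23/1.3)²
n = 2077.1157
Round up: n = 2078

Answer: n = 2078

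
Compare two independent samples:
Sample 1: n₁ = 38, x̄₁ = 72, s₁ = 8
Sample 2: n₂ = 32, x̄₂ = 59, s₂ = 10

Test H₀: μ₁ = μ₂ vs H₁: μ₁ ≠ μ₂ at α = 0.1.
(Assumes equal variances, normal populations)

Answer: t = 6.0423, reject H₀

Derivation:
Pooled variance: s²_p = [37×8² + 31×10²]/(68) = 80.4118
s_p = 8.9673
SE = s_p×√(1/n₁ + 1/n₂) = 8.9673×√(1/38 + 1/32) = 2.1515
t = (x̄₁ - x̄₂)/SE = (72 - 59)/2.1515 = 6.0423
df = 68, t-critical = ±1.668
Decision: reject H₀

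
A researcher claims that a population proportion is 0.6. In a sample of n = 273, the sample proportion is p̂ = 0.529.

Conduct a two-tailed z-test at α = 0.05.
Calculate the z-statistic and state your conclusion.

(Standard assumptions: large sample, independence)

Answer: z = -2.3946, reject H₀

Derivation:
H₀: p = 0.6, H₁: p ≠ 0.6
Standard error: SE = √(p₀(1-p₀)/n) = √(0.6×0.4/273) = 0.029650
z-statistic: z = (p̂ - p₀)/SE = (0.529 - 0.6)/0.029650 = -2.3946
Critical value: z_0.025 = ±1.960
p-value = 0.0166
Decision: reject H₀ at α = 0.05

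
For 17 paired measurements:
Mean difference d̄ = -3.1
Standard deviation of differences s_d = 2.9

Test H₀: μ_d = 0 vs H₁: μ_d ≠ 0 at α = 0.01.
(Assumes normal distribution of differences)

df = n - 1 = 16
SE = s_d/√n = 2.9/√17 = 0.7034
t = d̄/SE = -3.1/0.7034 = -4.4072
Critical value: t_{0.005,16} = ±2.921
p-value ≈ 0.0004
Decision: reject H₀

Answer: t = -4.4072, reject H₀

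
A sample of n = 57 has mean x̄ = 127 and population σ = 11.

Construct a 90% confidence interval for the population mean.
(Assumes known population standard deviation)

Confidence level: 90%, α = 0.1
z_0.05 = 1.645
SE = σ/√n = 11/√57 = 1.4570
Margin of error = 1.645 × 1.4570 = 2.3968
CI: x̄ ± margin = 127 ± 2.3968
CI: (124.6032, 129.3968)

Answer: (124.6032, 129.3968)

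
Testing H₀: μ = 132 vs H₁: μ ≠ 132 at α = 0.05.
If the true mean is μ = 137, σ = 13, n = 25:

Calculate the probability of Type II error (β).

Answer: β ≈ 0.5147

Derivation:
SE = σ/√n = 13/√25 = 2.6000
Critical values: μ₀ ± z_0.025×SE = 132 ± 1.960×2.6000
Acceptance region: (126.9040, 137.0960)
Under H₁ (μ = 137): z_high = (137.0960 - 137)/2.6000 = 0.0369, z_low = (126.9040 - 137)/2.6000 = -3.8831
β = P(not reject | H₁) = Φ(0.0369) - Φ(-3.8831) ≈ 0.5147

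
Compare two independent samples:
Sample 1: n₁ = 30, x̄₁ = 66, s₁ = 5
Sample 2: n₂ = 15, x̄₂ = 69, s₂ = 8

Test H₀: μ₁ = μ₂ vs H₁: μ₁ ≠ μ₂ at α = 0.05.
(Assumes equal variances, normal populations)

Answer: t = -1.5451, fail to reject H₀

Derivation:
Pooled variance: s²_p = [29×5² + 14×8²]/(43) = 37.6977
s_p = 6.1398
SE = s_p×√(1/n₁ + 1/n₂) = 6.1398×√(1/30 + 1/15) = 1.9416
t = (x̄₁ - x̄₂)/SE = (66 - 69)/1.9416 = -1.5451
df = 43, t-critical = ±2.017
Decision: fail to reject H₀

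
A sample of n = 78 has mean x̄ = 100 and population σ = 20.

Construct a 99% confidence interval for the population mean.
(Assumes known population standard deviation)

Confidence level: 99%, α = 0.01
z_0.005 = 2.576
SE = σ/√n = 20/√78 = 2.2646
Margin of error = 2.576 × 2.2646 = 5.8336
CI: x̄ ± margin = 100 ± 5.8336
CI: (94.1664, 105.8336)

Answer: (94.1664, 105.8336)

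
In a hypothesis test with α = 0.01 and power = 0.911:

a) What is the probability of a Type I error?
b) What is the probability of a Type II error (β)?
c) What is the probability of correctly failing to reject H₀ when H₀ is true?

Answer: a) 0.01, b) 0.089, c) 0.99

Derivation:
a) Type I error probability = α = 0.01
b) Power = P(reject H₀ | H₁ true) = 1 - β = 0.911, so Type II error probability = β = 1 - Power = 0.089
c) P(fail to reject H₀ | H₀ true) = 1 - α = 0.99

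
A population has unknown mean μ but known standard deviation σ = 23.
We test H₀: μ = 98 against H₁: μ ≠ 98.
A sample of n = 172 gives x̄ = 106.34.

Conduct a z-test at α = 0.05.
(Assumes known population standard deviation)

Standard error: SE = σ/√n = 23/√172 = 1.7537
z-statistic: z = (x̄ - μ₀)/SE = (106.34 - 98)/1.7537 = 4.7557
Critical value: ±1.960
p-value < 0.0001
Decision: reject H₀

Answer: z = 4.7557, reject H₀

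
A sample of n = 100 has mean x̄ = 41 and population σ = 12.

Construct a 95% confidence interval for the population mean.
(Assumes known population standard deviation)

Confidence level: 95%, α = 0.05
z_0.025 = 1.960
SE = σ/√n = 12/√100 = 1.2000
Margin of error = 1.960 × 1.2000 = 2.3520
CI: x̄ ± margin = 41 ± 2.3520
CI: (38.6480, 43.3520)

Answer: (38.6480, 43.3520)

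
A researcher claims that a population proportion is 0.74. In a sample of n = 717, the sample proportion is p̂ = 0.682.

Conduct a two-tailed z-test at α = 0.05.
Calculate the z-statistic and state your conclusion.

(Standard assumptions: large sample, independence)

H₀: p = 0.74, H₁: p ≠ 0.74
Standard error: SE = √(p₀(1-p₀)/n) = √(0.74×0.26/717) = 0.016381
z-statistic: z = (p̂ - p₀)/SE = (0.682 - 0.74)/0.016381 = -3.5407
Critical value: z_0.025 = ±1.960
p-value = 0.0004
Decision: reject H₀ at α = 0.05

Answer: z = -3.5407, reject H₀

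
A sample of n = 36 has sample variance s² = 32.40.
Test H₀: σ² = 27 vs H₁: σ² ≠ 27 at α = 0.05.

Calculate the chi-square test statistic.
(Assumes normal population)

Answer: χ² = 42.0000, fail to reject H₀

Derivation:
df = n - 1 = 35
χ² = (n-1)s²/σ₀² = 35×32.40/27 = 42.0000
Critical values: χ²_{0.975,35} = 20.569, χ²_{0.025,35} = 53.203
Rejection region: χ² < 20.569 or χ² > 53.203
Decision: fail to reject H₀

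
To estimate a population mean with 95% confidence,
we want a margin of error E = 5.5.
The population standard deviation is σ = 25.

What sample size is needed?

z_0.025 = 1.960
n = (z×σ/E)² = (1.960×25/5.5)²
n = 79.3719
Round up: n = 80

Answer: n = 80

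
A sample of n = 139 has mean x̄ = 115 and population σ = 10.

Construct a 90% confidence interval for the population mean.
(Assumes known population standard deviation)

Confidence level: 90%, α = 0.1
z_0.05 = 1.645
SE = σ/√n = 10/√139 = 0.8482
Margin of error = 1.645 × 0.8482 = 1.3953
CI: x̄ ± margin = 115 ± 1.3953
CI: (113.6047, 116.3953)

Answer: (113.6047, 116.3953)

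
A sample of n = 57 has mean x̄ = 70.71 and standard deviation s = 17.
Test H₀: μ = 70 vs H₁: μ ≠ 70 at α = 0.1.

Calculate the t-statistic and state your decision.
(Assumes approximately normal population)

df = n - 1 = 56
SE = s/√n = 17/√57 = 2.2517
t = (x̄ - μ₀)/SE = (70.71 - 70)/2.2517 = 0.3153
Critical value: t_{0.05,56} = ±1.673
p-value ≈ 0.7537
Decision: fail to reject H₀

Answer: t = 0.3153, fail to reject H₀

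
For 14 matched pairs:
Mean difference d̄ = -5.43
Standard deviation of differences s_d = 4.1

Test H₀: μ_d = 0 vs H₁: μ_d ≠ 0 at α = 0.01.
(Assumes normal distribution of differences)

Answer: t = -4.9553, reject H₀

Derivation:
df = n - 1 = 13
SE = s_d/√n = 4.1/√14 = 1.0958
t = d̄/SE = -5.43/1.0958 = -4.9553
Critical value: t_{0.005,13} = ±3.012
p-value ≈ 0.0003
Decision: reject H₀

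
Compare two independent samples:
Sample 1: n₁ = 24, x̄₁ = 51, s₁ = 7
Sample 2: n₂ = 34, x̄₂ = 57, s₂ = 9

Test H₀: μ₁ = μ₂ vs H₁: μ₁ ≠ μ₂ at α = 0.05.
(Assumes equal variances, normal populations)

Answer: t = -2.7320, reject H₀

Derivation:
Pooled variance: s²_p = [23×7² + 33×9²]/(56) = 67.8571
s_p = 8.2375
SE = s_p×√(1/n₁ + 1/n₂) = 8.2375×√(1/24 + 1/34) = 2.1962
t = (x̄₁ - x̄₂)/SE = (51 - 57)/2.1962 = -2.7320
df = 56, t-critical = ±2.003
Decision: reject H₀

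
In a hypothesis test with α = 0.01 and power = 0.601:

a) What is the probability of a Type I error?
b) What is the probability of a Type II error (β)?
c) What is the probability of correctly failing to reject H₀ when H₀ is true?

a) Type I error probability = α = 0.01
b) Power = P(reject H₀ | H₁ true) = 1 - β = 0.601, so Type II error probability = β = 1 - Power = 0.399
c) P(fail to reject H₀ | H₀ true) = 1 - α = 0.99

Answer: a) 0.01, b) 0.399, c) 0.99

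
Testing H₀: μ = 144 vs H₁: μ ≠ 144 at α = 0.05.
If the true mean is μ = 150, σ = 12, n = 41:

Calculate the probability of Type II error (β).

Answer: β ≈ 0.1072

Derivation:
SE = σ/√n = 12/√41 = 1.8741
Critical values: μ₀ ± z_0.025×SE = 144 ± 1.960×1.8741
Acceptance region: (140.3268, 147.6732)
Under H₁ (μ = 150): z_high = (147.6732 - 150)/1.8741 = -1.2416, z_low = (140.3268 - 150)/1.8741 = -5.1615
β = P(not reject | H₁) = Φ(-1.2416) - Φ(-5.1615) ≈ 0.1072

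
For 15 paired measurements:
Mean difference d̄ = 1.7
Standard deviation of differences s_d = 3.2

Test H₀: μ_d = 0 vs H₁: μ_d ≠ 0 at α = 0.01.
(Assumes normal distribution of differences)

df = n - 1 = 14
SE = s_d/√n = 3.2/√15 = 0.8262
t = d̄/SE = 1.7/0.8262 = 2.0576
Critical value: t_{0.005,14} = ±2.977
p-value ≈ 0.0588
Decision: fail to reject H₀

Answer: t = 2.0576, fail to reject H₀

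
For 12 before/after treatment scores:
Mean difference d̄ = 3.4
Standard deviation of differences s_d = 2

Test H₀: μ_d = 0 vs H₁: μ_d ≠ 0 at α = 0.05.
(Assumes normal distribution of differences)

Answer: t = 5.8885, reject H₀

Derivation:
df = n - 1 = 11
SE = s_d/√n = 2/√12 = 0.5774
t = d̄/SE = 3.4/0.5774 = 5.8885
Critical value: t_{0.025,11} = ±2.201
p-value ≈ 0.0001
Decision: reject H₀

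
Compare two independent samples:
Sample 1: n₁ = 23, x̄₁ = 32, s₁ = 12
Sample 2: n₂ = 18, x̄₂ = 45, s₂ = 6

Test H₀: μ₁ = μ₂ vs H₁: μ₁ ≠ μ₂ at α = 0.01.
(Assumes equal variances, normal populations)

Pooled variance: s²_p = [22×12² + 17×6²]/(39) = 96.9231
s_p = 9.8450
SE = s_p×√(1/n₁ + 1/n₂) = 9.8450×√(1/23 + 1/18) = 3.0982
t = (x̄₁ - x̄₂)/SE = (32 - 45)/3.0982 = -4.1960
df = 39, t-critical = ±2.708
Decision: reject H₀

Answer: t = -4.1960, reject H₀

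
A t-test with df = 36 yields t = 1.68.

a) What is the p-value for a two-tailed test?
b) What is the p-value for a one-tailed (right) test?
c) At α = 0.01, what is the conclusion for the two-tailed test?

Using t-distribution with df = 36:
a) Two-tailed: p = 2×P(T > 1.68) = 0.1016
b) One-tailed: p = P(T > 1.68) = 0.0508
c) 0.1016 ≥ 0.01, fail to reject H₀

Answer: a) 0.1016, b) 0.0508, c) fail to reject H₀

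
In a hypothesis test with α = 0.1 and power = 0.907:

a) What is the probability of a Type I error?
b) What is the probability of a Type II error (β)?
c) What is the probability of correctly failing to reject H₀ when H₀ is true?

Answer: a) 0.1, b) 0.093, c) 0.9

Derivation:
a) Type I error probability = α = 0.1
b) Power = P(reject H₀ | H₁ true) = 1 - β = 0.907, so Type II error probability = β = 1 - Power = 0.093
c) P(fail to reject H₀ | H₀ true) = 1 - α = 0.9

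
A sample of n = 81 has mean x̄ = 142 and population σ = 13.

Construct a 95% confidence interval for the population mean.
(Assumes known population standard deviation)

Confidence level: 95%, α = 0.05
z_0.025 = 1.960
SE = σ/√n = 13/√81 = 1.4444
Margin of error = 1.960 × 1.4444 = 2.8310
CI: x̄ ± margin = 142 ± 2.8310
CI: (139.1690, 144.8310)

Answer: (139.1690, 144.8310)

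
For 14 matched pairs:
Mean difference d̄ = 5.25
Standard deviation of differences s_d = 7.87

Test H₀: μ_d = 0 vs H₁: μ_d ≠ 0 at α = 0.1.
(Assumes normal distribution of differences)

df = n - 1 = 13
SE = s_d/√n = 7.87/√14 = 2.1033
t = d̄/SE = 5.25/2.1033 = 2.4961
Critical value: t_{0.05,13} = ±1.771
p-value ≈ 0.0268
Decision: reject H₀

Answer: t = 2.4961, reject H₀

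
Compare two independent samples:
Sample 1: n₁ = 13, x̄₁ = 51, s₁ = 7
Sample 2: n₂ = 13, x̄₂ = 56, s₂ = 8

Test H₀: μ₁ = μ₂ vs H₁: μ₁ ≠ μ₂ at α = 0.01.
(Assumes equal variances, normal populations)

Pooled variance: s²_p = [12×7² + 12×8²]/(24) = 56.5000
s_p = 7.5166
SE = s_p×√(1/n₁ + 1/n₂) = 7.5166×√(1/13 + 1/13) = 2.9483
t = (x̄₁ - x̄₂)/SE = (51 - 56)/2.9483 = -1.6959
df = 24, t-critical = ±2.797
Decision: fail to reject H₀

Answer: t = -1.6959, fail to reject H₀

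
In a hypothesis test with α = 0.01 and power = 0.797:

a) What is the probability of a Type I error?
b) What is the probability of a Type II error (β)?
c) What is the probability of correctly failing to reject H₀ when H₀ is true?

Answer: a) 0.01, b) 0.203, c) 0.99

Derivation:
a) Type I error probability = α = 0.01
b) Power = P(reject H₀ | H₁ true) = 1 - β = 0.797, so Type II error probability = β = 1 - Power = 0.203
c) P(fail to reject H₀ | H₀ true) = 1 - α = 0.99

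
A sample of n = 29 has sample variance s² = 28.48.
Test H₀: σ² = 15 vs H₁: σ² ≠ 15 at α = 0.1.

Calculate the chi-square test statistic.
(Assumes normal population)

df = n - 1 = 28
χ² = (n-1)s²/σ₀² = 28×28.48/15 = 53.1627
Critical values: χ²_{0.95,28} = 16.928, χ²_{0.05,28} = 41.337
Rejection region: χ² < 16.928 or χ² > 41.337
Decision: reject H₀

Answer: χ² = 53.1627, reject H₀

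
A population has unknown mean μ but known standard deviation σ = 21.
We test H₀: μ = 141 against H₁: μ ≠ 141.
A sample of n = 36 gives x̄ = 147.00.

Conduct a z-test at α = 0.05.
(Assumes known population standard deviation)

Standard error: SE = σ/√n = 21/√36 = 3.5000
z-statistic: z = (x̄ - μ₀)/SE = (147.00 - 141)/3.5000 = 1.7143
Critical value: ±1.960
p-value = 0.0865
Decision: fail to reject H₀

Answer: z = 1.7143, fail to reject H₀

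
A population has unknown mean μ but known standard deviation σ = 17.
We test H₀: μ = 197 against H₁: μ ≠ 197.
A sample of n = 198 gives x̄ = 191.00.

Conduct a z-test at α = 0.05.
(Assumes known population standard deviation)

Standard error: SE = σ/√n = 17/√198 = 1.2081
z-statistic: z = (x̄ - μ₀)/SE = (191.00 - 197)/1.2081 = -4.9665
Critical value: ±1.960
p-value < 0.0001
Decision: reject H₀

Answer: z = -4.9665, reject H₀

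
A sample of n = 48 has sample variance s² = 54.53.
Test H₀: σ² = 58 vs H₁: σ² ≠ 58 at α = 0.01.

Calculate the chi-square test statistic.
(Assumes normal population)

df = n - 1 = 47
χ² = (n-1)s²/σ₀² = 47×54.53/58 = 44.1881
Critical values: χ²_{0.995,47} = 25.775, χ²_{0.005,47} = 75.704
Rejection region: χ² < 25.775 or χ² > 75.704
Decision: fail to reject H₀

Answer: χ² = 44.1881, fail to reject H₀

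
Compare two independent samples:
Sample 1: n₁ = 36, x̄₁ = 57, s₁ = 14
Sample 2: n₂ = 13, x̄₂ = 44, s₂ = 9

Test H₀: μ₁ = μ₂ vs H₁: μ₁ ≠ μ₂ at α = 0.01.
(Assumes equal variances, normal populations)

Pooled variance: s²_p = [35×14² + 12×9²]/(47) = 166.6383
s_p = 12.9088
SE = s_p×√(1/n₁ + 1/n₂) = 12.9088×√(1/36 + 1/13) = 4.1770
t = (x̄₁ - x̄₂)/SE = (57 - 44)/4.1770 = 3.1123
df = 47, t-critical = ±2.685
Decision: reject H₀

Answer: t = 3.1123, reject H₀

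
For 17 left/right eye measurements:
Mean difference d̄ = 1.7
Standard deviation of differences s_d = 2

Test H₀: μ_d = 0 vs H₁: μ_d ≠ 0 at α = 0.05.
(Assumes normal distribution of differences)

df = n - 1 = 16
SE = s_d/√n = 2/√17 = 0.4851
t = d̄/SE = 1.7/0.4851 = 3.5044
Critical value: t_{0.025,16} = ±2.120
p-value ≈ 0.0029
Decision: reject H₀

Answer: t = 3.5044, reject H₀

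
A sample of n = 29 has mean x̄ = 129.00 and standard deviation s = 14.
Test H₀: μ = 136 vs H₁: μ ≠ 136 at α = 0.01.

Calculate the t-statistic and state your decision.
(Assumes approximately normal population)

df = n - 1 = 28
SE = s/√n = 14/√29 = 2.5997
t = (x̄ - μ₀)/SE = (129.00 - 136)/2.5997 = -2.6926
Critical value: t_{0.005,28} = ±2.763
p-value ≈ 0.0118
Decision: fail to reject H₀

Answer: t = -2.6926, fail to reject H₀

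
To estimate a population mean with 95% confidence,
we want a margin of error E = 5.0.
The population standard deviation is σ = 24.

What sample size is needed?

z_0.025 = 1.960
n = (z×σ/E)² = (1.960×24/5.0)²
n = 88.5105
Round up: n = 89

Answer: n = 89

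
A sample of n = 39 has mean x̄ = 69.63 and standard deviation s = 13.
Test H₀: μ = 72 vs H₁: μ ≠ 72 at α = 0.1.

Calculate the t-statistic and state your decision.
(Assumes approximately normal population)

df = n - 1 = 38
SE = s/√n = 13/√39 = 2.0817
t = (x̄ - μ₀)/SE = (69.63 - 72)/2.0817 = -1.1385
Critical value: t_{0.05,38} = ±1.686
p-value ≈ 0.2620
Decision: fail to reject H₀

Answer: t = -1.1385, fail to reject H₀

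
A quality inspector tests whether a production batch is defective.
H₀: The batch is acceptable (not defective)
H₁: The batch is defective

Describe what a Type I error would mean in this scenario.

Answer: Rejecting an acceptable batch

Derivation:
A Type I error (probability α) occurs when we reject a true H₀.
A Type II error (probability β) occurs when we fail to reject a false H₀.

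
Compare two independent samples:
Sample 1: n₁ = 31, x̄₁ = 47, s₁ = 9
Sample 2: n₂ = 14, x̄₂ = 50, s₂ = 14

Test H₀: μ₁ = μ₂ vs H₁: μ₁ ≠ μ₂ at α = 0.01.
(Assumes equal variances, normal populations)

Pooled variance: s²_p = [30×9² + 13×14²]/(43) = 115.7674
s_p = 10.7595
SE = s_p×√(1/n₁ + 1/n₂) = 10.7595×√(1/31 + 1/14) = 3.4646
t = (x̄₁ - x̄₂)/SE = (47 - 50)/3.4646 = -0.8659
df = 43, t-critical = ±2.695
Decision: fail to reject H₀

Answer: t = -0.8659, fail to reject H₀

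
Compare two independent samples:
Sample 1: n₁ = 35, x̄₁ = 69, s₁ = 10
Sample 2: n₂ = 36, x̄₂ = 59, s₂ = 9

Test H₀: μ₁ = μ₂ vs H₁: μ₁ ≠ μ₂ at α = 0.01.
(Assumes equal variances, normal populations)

Answer: t = 4.4316, reject H₀

Derivation:
Pooled variance: s²_p = [34×10² + 35×9²]/(69) = 90.3623
s_p = 9.5059
SE = s_p×√(1/n₁ + 1/n₂) = 9.5059×√(1/35 + 1/36) = 2.2565
t = (x̄₁ - x̄₂)/SE = (69 - 59)/2.2565 = 4.4316
df = 69, t-critical = ±2.649
Decision: reject H₀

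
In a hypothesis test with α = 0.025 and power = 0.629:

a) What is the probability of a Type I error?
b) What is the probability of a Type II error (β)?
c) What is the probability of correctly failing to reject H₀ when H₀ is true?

a) Type I error probability = α = 0.025
b) Power = P(reject H₀ | H₁ true) = 1 - β = 0.629, so Type II error probability = β = 1 - Power = 0.371
c) P(fail to reject H₀ | H₀ true) = 1 - α = 0.975

Answer: a) 0.025, b) 0.371, c) 0.975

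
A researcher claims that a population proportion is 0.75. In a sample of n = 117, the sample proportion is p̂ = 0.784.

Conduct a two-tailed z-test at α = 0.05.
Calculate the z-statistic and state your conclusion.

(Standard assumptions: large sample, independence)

H₀: p = 0.75, H₁: p ≠ 0.75
Standard error: SE = √(p₀(1-p₀)/n) = √(0.75×0.25/117) = 0.040032
z-statistic: z = (p̂ - p₀)/SE = (0.784 - 0.75)/0.040032 = 0.8493
Critical value: z_0.025 = ±1.960
p-value = 0.3957
Decision: fail to reject H₀ at α = 0.05

Answer: z = 0.8493, fail to reject H₀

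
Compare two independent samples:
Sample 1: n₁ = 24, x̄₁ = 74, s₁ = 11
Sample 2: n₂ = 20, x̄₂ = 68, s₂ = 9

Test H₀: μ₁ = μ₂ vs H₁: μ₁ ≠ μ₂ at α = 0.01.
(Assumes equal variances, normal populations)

Answer: t = 1.9536, fail to reject H₀

Derivation:
Pooled variance: s²_p = [23×11² + 19×9²]/(42) = 102.9048
s_p = 10.1442
SE = s_p×√(1/n₁ + 1/n₂) = 10.1442×√(1/24 + 1/20) = 3.0713
t = (x̄₁ - x̄₂)/SE = (74 - 68)/3.0713 = 1.9536
df = 42, t-critical = ±2.698
Decision: fail to reject H₀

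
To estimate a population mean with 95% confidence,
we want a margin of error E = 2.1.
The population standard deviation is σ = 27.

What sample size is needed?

Answer: n = 636

Derivation:
z_0.025 = 1.960
n = (z×σ/E)² = (1.960×27/2.1)²
n = 635.0400
Round up: n = 636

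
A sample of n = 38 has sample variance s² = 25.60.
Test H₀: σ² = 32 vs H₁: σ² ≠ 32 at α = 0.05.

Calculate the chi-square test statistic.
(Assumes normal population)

df = n - 1 = 37
χ² = (n-1)s²/σ₀² = 37×25.60/32 = 29.6000
Critical values: χ²_{0.975,37} = 22.106, χ²_{0.025,37} = 55.668
Rejection region: χ² < 22.106 or χ² > 55.668
Decision: fail to reject H₀

Answer: χ² = 29.6000, fail to reject H₀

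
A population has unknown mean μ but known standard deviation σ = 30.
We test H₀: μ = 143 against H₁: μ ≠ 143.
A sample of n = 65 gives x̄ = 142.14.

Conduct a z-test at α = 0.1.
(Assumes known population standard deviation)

Standard error: SE = σ/√n = 30/√65 = 3.7210
z-statistic: z = (x̄ - μ₀)/SE = (142.14 - 143)/3.7210 = -0.2311
Critical value: ±1.645
p-value = 0.8172
Decision: fail to reject H₀

Answer: z = -0.2311, fail to reject H₀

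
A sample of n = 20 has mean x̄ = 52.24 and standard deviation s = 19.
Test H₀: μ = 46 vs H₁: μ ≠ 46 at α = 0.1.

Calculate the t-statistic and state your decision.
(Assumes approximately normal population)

Answer: t = 1.4688, fail to reject H₀

Derivation:
df = n - 1 = 19
SE = s/√n = 19/√20 = 4.2485
t = (x̄ - μ₀)/SE = (52.24 - 46)/4.2485 = 1.4688
Critical value: t_{0.05,19} = ±1.729
p-value ≈ 0.1582
Decision: fail to reject H₀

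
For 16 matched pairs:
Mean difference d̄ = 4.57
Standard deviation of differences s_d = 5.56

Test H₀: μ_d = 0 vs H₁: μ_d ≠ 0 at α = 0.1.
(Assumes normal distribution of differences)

df = n - 1 = 15
SE = s_d/√n = 5.56/√16 = 1.3900
t = d̄/SE = 4.57/1.3900 = 3.2878
Critical value: t_{0.05,15} = ±1.753
p-value ≈ 0.0050
Decision: reject H₀

Answer: t = 3.2878, reject H₀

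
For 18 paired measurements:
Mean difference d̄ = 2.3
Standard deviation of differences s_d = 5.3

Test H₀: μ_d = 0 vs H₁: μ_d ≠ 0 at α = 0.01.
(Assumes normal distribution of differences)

df = n - 1 = 17
SE = s_d/√n = 5.3/√18 = 1.2492
t = d̄/SE = 2.3/1.2492 = 1.8412
Critical value: t_{0.005,17} = ±2.898
p-value ≈ 0.0831
Decision: fail to reject H₀

Answer: t = 1.8412, fail to reject H₀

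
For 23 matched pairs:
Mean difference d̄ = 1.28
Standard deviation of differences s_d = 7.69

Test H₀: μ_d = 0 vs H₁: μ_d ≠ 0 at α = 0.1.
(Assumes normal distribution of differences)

df = n - 1 = 22
SE = s_d/√n = 7.69/√23 = 1.6035
t = d̄/SE = 1.28/1.6035 = 0.7983
Critical value: t_{0.05,22} = ±1.717
p-value ≈ 0.4332
Decision: fail to reject H₀

Answer: t = 0.7983, fail to reject H₀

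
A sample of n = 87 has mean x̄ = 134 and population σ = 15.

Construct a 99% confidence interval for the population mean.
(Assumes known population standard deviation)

Confidence level: 99%, α = 0.01
z_0.005 = 2.576
SE = σ/√n = 15/√87 = 1.6082
Margin of error = 2.576 × 1.6082 = 4.1427
CI: x̄ ± margin = 134 ± 4.1427
CI: (129.8573, 138.1427)

Answer: (129.8573, 138.1427)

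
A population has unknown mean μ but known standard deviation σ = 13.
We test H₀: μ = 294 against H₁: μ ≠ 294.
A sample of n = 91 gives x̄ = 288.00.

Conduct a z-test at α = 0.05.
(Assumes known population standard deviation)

Standard error: SE = σ/√n = 13/√91 = 1.3628
z-statistic: z = (x̄ - μ₀)/SE = (288.00 - 294)/1.3628 = -4.4027
Critical value: ±1.960
p-value < 0.0001
Decision: reject H₀

Answer: z = -4.4027, reject H₀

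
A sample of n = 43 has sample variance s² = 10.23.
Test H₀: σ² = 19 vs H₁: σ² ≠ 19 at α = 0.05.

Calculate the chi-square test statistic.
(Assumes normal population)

df = n - 1 = 42
χ² = (n-1)s²/σ₀² = 42×10.23/19 = 22.6137
Critical values: χ²_{0.975,42} = 25.999, χ²_{0.025,42} = 61.777
Rejection region: χ² < 25.999 or χ² > 61.777
Decision: reject H₀

Answer: χ² = 22.6137, reject H₀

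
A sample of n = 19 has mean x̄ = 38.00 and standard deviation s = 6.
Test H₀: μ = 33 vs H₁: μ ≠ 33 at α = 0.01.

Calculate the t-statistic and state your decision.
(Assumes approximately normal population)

Answer: t = 3.6324, reject H₀

Derivation:
df = n - 1 = 18
SE = s/√n = 6/√19 = 1.3765
t = (x̄ - μ₀)/SE = (38.00 - 33)/1.3765 = 3.6324
Critical value: t_{0.005,18} = ±2.878
p-value ≈ 0.0019
Decision: reject H₀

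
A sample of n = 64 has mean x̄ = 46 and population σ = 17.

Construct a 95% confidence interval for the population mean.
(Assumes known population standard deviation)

Confidence level: 95%, α = 0.05
z_0.025 = 1.960
SE = σ/√n = 17/√64 = 2.1250
Margin of error = 1.960 × 2.1250 = 4.1650
CI: x̄ ± margin = 46 ± 4.1650
CI: (41.8350, 50.1650)

Answer: (41.8350, 50.1650)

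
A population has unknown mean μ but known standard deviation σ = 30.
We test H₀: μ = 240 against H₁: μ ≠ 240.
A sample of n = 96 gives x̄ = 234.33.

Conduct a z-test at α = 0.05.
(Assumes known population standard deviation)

Answer: z = -1.8518, fail to reject H₀

Derivation:
Standard error: SE = σ/√n = 30/√96 = 3.0619
z-statistic: z = (x̄ - μ₀)/SE = (234.33 - 240)/3.0619 = -1.8518
Critical value: ±1.960
p-value = 0.0641
Decision: fail to reject H₀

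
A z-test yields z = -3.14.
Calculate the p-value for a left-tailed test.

Answer: p-value ≈ 0.0008

Derivation:
For z = -3.14:
p = P(Z < -3.14) = Φ(-3.14) = 0.0008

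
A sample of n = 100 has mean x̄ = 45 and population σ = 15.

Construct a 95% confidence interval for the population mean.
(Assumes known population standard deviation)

Answer: (42.0600, 47.9400)

Derivation:
Confidence level: 95%, α = 0.05
z_0.025 = 1.960
SE = σ/√n = 15/√100 = 1.5000
Margin of error = 1.960 × 1.5000 = 2.9400
CI: x̄ ± margin = 45 ± 2.9400
CI: (42.0600, 47.9400)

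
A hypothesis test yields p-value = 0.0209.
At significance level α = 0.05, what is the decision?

Compare p-value to α:
0.0209 < 0.05
Decision: reject H₀

Answer: reject H₀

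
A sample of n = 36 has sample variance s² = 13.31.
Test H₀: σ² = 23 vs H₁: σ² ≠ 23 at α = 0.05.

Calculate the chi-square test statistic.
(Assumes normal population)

Answer: χ² = 20.2543, reject H₀

Derivation:
df = n - 1 = 35
χ² = (n-1)s²/σ₀² = 35×13.31/23 = 20.2543
Critical values: χ²_{0.975,35} = 20.569, χ²_{0.025,35} = 53.203
Rejection region: χ² < 20.569 or χ² > 53.203
Decision: reject H₀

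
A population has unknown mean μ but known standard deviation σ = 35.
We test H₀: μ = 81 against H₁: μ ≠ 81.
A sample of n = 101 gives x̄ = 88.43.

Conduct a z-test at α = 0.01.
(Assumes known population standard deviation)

Answer: z = 2.1335, fail to reject H₀

Derivation:
Standard error: SE = σ/√n = 35/√101 = 3.4826
z-statistic: z = (x̄ - μ₀)/SE = (88.43 - 81)/3.4826 = 2.1335
Critical value: ±2.576
p-value = 0.0329
Decision: fail to reject H₀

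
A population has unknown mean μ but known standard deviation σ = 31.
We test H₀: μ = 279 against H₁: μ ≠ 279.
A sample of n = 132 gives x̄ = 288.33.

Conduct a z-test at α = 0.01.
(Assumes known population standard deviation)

Answer: z = 3.4579, reject H₀

Derivation:
Standard error: SE = σ/√n = 31/√132 = 2.6982
z-statistic: z = (x̄ - μ₀)/SE = (288.33 - 279)/2.6982 = 3.4579
Critical value: ±2.576
p-value = 0.0005
Decision: reject H₀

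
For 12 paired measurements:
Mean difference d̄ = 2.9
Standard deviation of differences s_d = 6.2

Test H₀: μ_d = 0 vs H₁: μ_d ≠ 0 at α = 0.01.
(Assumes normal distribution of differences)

Answer: t = 1.6203, fail to reject H₀

Derivation:
df = n - 1 = 11
SE = s_d/√n = 6.2/√12 = 1.7898
t = d̄/SE = 2.9/1.7898 = 1.6203
Critical value: t_{0.005,11} = ±3.106
p-value ≈ 0.1335
Decision: fail to reject H₀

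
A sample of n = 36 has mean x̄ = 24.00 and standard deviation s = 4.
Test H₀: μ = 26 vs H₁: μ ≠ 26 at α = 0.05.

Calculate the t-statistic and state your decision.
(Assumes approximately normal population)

df = n - 1 = 35
SE = s/√n = 4/√36 = 0.6667
t = (x̄ - μ₀)/SE = (24.00 - 26)/0.6667 = -2.9999
Critical value: t_{0.025,35} = ±2.030
p-value ≈ 0.0050
Decision: reject H₀

Answer: t = -2.9999, reject H₀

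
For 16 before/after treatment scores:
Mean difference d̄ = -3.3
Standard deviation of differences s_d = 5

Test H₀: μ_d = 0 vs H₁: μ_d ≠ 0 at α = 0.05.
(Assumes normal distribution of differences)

df = n - 1 = 15
SE = s_d/√n = 5/√16 = 1.2500
t = d̄/SE = -3.3/1.2500 = -2.6400
Critical value: t_{0.025,15} = ±2.131
p-value ≈ 0.0186
Decision: reject H₀

Answer: t = -2.6400, reject H₀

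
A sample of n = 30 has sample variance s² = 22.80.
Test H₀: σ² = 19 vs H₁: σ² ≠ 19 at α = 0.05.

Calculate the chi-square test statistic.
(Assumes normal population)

Answer: χ² = 34.8000, fail to reject H₀

Derivation:
df = n - 1 = 29
χ² = (n-1)s²/σ₀² = 29×22.80/19 = 34.8000
Critical values: χ²_{0.975,29} = 16.047, χ²_{0.025,29} = 45.722
Rejection region: χ² < 16.047 or χ² > 45.722
Decision: fail to reject H₀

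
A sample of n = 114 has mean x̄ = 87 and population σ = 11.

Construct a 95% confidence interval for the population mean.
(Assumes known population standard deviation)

Answer: (84.9808, 89.0192)

Derivation:
Confidence level: 95%, α = 0.05
z_0.025 = 1.960
SE = σ/√n = 11/√114 = 1.0302
Margin of error = 1.960 × 1.0302 = 2.0192
CI: x̄ ± margin = 87 ± 2.0192
CI: (84.9808, 89.0192)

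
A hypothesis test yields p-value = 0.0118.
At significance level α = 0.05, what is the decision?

Answer: reject H₀

Derivation:
Compare p-value to α:
0.0118 < 0.05
Decision: reject H₀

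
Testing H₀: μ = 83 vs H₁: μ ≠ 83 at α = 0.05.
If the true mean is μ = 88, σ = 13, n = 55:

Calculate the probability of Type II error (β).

Answer: β ≈ 0.1861

Derivation:
SE = σ/√n = 13/√55 = 1.7529
Critical values: μ₀ ± z_0.025×SE = 83 ± 1.960×1.7529
Acceptance region: (79.5643, 86.4357)
Under H₁ (μ = 88): z_high = (86.4357 - 88)/1.7529 = -0.8924, z_low = (79.5643 - 88)/1.7529 = -4.8124
β = P(not reject | H₁) = Φ(-0.8924) - Φ(-4.8124) ≈ 0.1861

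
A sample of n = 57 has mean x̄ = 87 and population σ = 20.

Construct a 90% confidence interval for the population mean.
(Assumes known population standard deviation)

Answer: (82.6422, 91.3578)

Derivation:
Confidence level: 90%, α = 0.1
z_0.05 = 1.645
SE = σ/√n = 20/√57 = 2.6491
Margin of error = 1.645 × 2.6491 = 4.3578
CI: x̄ ± margin = 87 ± 4.3578
CI: (82.6422, 91.3578)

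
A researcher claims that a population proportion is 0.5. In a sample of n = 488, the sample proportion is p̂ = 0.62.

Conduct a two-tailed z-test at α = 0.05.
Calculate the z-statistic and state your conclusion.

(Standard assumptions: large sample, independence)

Answer: z = 5.3018, reject H₀

Derivation:
H₀: p = 0.5, H₁: p ≠ 0.5
Standard error: SE = √(p₀(1-p₀)/n) = √(0.5×0.5/488) = 0.022634
z-statistic: z = (p̂ - p₀)/SE = (0.62 - 0.5)/0.022634 = 5.3018
Critical value: z_0.025 = ±1.960
p-value < 0.0001
Decision: reject H₀ at α = 0.05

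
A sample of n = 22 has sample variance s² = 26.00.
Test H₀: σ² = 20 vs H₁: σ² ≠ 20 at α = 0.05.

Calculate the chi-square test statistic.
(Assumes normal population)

df = n - 1 = 21
χ² = (n-1)s²/σ₀² = 21×26.00/20 = 27.3000
Critical values: χ²_{0.975,21} = 10.283, χ²_{0.025,21} = 35.479
Rejection region: χ² < 10.283 or χ² > 35.479
Decision: fail to reject H₀

Answer: χ² = 27.3000, fail to reject H₀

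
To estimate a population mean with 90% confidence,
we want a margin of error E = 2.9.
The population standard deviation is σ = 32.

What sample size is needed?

Answer: n = 330

Derivation:
z_0.05 = 1.645
n = (z×σ/E)² = (1.645×32/2.9)²
n = 329.4851
Round up: n = 330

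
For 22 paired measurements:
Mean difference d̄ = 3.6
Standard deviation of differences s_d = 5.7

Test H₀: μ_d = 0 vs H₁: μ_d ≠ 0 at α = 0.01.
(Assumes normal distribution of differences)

df = n - 1 = 21
SE = s_d/√n = 5.7/√22 = 1.2152
t = d̄/SE = 3.6/1.2152 = 2.9625
Critical value: t_{0.005,21} = ±2.831
p-value ≈ 0.0074
Decision: reject H₀

Answer: t = 2.9625, reject H₀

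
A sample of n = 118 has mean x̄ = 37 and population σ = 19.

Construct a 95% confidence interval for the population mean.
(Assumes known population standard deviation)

Answer: (33.5718, 40.4282)

Derivation:
Confidence level: 95%, α = 0.05
z_0.025 = 1.960
SE = σ/√n = 19/√118 = 1.7491
Margin of error = 1.960 × 1.7491 = 3.4282
CI: x̄ ± margin = 37 ± 3.4282
CI: (33.5718, 40.4282)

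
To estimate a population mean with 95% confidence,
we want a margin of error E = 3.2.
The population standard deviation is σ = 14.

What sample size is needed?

z_0.025 = 1.960
n = (z×σ/E)² = (1.960×14/3.2)²
n = 73.5306
Round up: n = 74

Answer: n = 74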